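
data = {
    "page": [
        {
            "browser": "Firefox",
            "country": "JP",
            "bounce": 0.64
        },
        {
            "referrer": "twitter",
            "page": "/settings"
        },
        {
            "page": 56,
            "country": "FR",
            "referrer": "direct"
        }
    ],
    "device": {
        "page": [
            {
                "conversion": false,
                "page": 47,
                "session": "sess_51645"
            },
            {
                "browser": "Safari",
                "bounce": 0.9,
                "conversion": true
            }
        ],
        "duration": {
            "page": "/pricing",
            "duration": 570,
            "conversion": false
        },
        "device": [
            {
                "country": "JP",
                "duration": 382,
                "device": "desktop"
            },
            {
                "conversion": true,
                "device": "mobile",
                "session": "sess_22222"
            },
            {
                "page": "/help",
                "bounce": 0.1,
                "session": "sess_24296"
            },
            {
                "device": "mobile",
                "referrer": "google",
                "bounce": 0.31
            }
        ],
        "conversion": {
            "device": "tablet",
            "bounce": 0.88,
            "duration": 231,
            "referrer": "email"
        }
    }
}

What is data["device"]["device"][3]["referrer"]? "google"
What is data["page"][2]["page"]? 56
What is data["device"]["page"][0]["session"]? "sess_51645"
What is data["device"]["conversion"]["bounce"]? 0.88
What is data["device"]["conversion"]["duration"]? 231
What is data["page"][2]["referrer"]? "direct"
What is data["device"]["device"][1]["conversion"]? True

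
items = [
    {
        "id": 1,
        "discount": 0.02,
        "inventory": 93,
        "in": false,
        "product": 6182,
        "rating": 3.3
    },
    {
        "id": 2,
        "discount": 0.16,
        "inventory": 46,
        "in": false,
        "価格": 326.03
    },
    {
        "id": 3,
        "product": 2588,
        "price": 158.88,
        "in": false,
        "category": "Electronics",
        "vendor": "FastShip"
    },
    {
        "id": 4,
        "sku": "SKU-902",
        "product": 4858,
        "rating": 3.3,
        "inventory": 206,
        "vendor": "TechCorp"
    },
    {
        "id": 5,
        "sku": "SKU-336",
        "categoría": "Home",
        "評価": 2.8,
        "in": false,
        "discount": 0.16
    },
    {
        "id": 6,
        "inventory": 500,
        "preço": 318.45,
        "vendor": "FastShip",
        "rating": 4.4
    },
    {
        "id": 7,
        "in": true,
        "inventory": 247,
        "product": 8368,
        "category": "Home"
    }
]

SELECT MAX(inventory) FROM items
500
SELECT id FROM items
[1, 2, 3, 4, 5, 6, 7]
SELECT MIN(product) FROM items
2588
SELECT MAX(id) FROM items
7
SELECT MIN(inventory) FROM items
46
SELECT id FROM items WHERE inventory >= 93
[1, 4, 6, 7]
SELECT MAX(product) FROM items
8368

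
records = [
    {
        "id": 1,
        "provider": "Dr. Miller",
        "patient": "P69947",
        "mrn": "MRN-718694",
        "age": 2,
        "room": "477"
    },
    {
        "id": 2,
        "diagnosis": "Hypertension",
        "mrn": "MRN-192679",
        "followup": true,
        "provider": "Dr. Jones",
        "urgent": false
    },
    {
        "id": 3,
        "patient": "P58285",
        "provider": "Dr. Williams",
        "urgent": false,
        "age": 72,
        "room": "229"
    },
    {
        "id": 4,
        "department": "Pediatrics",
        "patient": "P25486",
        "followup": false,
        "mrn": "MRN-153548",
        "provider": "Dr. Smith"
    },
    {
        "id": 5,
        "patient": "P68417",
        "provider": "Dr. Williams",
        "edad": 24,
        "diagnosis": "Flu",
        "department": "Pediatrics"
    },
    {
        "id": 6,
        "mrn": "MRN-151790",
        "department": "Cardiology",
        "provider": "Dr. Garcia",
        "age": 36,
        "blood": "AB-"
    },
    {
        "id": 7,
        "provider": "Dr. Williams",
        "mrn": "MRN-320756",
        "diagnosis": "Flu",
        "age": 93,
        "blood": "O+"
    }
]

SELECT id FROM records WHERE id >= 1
[1, 2, 3, 4, 5, 6, 7]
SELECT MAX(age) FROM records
93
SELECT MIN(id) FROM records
1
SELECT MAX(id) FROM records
7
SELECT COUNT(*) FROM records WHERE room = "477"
1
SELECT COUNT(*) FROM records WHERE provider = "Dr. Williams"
3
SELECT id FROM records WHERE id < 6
[1, 2, 3, 4, 5]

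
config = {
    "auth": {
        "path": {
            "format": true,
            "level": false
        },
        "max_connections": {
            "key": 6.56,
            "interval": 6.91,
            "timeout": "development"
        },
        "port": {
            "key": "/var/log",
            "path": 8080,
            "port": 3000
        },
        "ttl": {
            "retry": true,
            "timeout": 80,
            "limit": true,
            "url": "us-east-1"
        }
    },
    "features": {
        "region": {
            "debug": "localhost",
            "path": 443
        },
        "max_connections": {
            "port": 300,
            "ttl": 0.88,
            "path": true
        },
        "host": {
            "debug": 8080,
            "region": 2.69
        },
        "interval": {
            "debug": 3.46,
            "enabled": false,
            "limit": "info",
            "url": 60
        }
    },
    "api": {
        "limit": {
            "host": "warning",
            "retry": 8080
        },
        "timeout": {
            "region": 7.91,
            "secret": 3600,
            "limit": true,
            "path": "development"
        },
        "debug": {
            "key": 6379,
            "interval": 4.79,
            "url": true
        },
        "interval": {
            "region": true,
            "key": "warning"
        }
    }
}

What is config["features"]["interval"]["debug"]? 3.46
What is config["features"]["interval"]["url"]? 60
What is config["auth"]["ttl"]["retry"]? True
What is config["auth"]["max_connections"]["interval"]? 6.91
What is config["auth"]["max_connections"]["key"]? 6.56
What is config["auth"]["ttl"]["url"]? "us-east-1"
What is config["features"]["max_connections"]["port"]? 300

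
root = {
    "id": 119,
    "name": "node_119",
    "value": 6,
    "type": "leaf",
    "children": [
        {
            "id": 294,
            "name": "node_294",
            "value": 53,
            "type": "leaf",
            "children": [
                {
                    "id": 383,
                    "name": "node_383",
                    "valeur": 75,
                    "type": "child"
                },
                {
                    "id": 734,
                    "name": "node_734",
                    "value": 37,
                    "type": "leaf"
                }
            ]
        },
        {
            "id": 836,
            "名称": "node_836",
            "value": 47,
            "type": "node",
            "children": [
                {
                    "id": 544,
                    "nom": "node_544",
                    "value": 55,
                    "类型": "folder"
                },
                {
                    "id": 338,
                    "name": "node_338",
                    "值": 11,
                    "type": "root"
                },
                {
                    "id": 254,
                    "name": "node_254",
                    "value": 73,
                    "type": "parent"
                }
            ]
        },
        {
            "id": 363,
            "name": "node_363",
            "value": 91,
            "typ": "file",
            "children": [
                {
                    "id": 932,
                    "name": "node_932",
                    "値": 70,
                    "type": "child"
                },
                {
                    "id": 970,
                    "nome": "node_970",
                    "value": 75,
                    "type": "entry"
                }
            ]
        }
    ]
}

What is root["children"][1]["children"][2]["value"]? 73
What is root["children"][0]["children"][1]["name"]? "node_734"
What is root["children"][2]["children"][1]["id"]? 970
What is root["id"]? 119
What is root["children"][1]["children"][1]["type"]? "root"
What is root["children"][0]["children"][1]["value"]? 37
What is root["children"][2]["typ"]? "file"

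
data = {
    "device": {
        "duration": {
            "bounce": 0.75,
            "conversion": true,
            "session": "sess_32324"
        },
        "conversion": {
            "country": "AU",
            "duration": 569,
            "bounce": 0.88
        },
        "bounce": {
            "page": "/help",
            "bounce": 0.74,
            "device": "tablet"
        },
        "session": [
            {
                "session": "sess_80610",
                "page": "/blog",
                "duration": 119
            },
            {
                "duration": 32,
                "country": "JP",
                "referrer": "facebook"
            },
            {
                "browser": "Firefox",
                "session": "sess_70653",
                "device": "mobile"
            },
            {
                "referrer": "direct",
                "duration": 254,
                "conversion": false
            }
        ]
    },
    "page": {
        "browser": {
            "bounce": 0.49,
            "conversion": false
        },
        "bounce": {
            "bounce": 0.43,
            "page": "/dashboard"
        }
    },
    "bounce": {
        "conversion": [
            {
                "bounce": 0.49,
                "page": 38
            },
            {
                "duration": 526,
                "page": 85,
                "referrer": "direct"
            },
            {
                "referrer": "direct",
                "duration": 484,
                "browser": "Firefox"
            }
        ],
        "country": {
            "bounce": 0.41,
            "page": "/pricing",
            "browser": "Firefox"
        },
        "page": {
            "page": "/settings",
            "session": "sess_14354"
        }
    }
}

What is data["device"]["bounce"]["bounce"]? 0.74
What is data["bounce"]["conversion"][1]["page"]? 85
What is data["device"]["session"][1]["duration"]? 32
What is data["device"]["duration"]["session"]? "sess_32324"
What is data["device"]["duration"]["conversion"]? True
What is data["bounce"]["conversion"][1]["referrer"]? "direct"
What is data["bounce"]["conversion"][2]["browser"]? "Firefox"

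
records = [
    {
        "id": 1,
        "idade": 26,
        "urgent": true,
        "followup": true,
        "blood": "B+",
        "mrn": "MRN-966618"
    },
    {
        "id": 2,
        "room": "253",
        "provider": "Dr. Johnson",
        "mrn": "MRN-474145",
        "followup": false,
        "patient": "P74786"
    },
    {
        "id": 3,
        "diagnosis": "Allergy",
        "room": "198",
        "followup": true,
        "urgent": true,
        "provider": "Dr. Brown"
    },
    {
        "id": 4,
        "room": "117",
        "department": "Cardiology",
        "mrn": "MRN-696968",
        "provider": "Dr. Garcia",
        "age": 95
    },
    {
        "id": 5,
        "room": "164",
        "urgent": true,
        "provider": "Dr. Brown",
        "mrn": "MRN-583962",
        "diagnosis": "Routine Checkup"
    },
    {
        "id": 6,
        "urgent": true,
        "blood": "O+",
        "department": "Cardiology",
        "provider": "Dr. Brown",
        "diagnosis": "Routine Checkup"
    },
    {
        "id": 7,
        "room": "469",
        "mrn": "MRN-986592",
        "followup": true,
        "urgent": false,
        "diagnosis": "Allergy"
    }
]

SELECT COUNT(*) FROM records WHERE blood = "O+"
1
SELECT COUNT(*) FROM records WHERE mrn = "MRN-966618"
1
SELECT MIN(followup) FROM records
False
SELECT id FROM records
[1, 2, 3, 4, 5, 6, 7]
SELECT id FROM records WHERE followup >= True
[1, 3, 7]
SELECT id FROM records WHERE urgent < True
[7]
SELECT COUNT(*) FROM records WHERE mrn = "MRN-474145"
1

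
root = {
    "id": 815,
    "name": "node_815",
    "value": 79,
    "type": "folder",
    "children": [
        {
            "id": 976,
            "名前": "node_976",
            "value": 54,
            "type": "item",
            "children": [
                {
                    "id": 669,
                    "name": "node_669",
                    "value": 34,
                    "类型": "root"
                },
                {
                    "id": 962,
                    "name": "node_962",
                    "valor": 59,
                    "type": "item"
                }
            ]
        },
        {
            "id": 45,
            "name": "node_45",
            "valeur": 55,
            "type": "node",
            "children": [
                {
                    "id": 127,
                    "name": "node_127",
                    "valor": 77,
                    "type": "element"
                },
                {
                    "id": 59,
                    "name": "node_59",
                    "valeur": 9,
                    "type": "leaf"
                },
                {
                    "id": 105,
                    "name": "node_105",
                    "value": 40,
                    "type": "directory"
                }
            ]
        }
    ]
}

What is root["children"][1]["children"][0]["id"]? 127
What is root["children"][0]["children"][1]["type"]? "item"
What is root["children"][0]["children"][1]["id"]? 962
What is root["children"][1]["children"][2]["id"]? 105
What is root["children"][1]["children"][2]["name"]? "node_105"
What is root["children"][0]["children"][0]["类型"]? "root"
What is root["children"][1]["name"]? "node_45"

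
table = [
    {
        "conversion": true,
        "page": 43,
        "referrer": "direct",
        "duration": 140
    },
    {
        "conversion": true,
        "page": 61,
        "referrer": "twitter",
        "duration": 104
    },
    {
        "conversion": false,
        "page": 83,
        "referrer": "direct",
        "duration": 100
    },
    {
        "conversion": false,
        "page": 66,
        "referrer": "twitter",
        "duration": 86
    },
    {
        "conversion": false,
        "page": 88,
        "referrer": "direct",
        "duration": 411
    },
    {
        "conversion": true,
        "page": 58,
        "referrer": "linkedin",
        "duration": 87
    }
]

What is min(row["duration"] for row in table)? 86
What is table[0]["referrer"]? "direct"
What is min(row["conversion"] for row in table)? False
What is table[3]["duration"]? 86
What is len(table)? 6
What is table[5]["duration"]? 87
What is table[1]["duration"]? 104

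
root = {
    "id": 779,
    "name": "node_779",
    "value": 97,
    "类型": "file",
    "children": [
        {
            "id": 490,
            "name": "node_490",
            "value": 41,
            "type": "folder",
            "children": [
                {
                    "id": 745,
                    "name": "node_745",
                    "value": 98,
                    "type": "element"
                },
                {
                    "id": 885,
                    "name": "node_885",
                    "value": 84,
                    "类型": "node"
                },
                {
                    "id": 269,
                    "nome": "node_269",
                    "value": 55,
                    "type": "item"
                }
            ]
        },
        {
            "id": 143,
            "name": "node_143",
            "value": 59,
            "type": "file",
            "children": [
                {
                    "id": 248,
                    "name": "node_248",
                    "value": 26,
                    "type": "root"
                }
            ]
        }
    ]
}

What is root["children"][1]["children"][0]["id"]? 248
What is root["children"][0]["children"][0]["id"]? 745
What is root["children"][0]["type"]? "folder"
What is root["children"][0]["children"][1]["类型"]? "node"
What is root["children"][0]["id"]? 490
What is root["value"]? 97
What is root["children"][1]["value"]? 59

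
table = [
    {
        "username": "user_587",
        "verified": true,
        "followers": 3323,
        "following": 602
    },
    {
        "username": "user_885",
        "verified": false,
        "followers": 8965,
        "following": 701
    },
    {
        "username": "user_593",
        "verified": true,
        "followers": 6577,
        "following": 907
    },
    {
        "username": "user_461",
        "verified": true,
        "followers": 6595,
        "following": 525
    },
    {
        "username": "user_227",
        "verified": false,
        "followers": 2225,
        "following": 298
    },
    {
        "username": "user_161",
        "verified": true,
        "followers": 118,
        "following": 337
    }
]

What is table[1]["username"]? "user_885"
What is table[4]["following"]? 298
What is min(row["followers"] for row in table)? 118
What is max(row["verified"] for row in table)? True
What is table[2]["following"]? 907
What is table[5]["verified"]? True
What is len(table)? 6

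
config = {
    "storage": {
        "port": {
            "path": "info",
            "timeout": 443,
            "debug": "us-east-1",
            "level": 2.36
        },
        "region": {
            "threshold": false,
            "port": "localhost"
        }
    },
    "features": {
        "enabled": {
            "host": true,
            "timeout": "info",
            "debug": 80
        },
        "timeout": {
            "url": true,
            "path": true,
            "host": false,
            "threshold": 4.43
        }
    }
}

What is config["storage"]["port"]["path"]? "info"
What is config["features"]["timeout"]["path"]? True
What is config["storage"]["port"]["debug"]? "us-east-1"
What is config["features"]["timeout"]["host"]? False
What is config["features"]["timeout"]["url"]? True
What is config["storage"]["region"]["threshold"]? False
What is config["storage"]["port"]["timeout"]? 443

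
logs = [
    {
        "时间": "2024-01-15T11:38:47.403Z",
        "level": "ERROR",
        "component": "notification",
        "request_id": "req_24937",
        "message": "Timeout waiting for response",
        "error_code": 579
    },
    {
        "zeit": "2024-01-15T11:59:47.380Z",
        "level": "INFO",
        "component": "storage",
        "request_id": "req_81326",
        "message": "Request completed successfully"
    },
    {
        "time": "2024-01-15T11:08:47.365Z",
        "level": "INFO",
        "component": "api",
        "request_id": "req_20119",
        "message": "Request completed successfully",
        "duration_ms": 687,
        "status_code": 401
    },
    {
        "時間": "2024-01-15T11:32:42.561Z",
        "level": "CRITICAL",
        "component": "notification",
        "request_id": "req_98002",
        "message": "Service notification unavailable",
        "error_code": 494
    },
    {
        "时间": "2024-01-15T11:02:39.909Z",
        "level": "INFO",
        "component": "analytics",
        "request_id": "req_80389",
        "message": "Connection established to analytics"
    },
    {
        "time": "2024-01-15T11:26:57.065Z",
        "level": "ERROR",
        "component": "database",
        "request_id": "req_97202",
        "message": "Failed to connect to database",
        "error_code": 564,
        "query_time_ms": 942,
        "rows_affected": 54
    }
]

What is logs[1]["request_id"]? "req_81326"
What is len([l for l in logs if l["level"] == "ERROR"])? 2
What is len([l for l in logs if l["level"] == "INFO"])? 3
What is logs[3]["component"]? "notification"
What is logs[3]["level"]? "CRITICAL"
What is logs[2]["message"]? "Request completed successfully"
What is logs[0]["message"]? "Timeout waiting for response"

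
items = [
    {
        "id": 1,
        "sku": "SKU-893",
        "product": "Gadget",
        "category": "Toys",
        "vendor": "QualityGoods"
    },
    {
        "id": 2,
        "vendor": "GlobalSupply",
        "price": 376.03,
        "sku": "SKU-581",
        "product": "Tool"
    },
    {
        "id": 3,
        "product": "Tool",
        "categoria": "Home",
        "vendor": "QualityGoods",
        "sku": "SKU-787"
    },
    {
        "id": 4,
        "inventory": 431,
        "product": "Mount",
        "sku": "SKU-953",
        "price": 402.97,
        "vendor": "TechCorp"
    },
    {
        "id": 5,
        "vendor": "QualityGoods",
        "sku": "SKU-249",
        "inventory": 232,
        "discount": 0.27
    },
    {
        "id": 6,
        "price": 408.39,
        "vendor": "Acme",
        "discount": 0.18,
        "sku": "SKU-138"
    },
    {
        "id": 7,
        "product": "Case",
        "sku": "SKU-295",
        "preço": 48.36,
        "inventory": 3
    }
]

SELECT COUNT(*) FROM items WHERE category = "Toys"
1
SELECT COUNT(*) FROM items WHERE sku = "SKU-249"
1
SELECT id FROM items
[1, 2, 3, 4, 5, 6, 7]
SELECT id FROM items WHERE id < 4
[1, 2, 3]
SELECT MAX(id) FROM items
7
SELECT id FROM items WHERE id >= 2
[2, 3, 4, 5, 6, 7]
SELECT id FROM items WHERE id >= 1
[1, 2, 3, 4, 5, 6, 7]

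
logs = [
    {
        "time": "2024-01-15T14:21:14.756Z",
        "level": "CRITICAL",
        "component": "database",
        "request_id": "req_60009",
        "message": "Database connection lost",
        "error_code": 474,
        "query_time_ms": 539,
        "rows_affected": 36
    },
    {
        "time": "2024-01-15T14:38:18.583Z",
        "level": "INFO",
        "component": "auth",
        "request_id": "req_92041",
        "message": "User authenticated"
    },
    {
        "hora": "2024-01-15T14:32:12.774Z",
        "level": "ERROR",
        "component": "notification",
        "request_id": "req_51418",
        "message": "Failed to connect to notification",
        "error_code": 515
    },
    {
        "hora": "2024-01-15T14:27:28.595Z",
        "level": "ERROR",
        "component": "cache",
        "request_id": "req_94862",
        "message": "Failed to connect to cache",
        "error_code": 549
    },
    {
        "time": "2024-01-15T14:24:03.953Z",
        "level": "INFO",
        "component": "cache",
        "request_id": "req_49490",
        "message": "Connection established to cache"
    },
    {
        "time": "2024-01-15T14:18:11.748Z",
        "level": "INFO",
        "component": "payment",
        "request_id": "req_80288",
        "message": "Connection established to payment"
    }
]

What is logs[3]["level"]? "ERROR"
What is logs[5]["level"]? "INFO"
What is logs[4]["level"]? "INFO"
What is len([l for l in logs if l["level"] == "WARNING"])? 0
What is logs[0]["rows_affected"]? 36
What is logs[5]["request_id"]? "req_80288"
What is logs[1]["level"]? "INFO"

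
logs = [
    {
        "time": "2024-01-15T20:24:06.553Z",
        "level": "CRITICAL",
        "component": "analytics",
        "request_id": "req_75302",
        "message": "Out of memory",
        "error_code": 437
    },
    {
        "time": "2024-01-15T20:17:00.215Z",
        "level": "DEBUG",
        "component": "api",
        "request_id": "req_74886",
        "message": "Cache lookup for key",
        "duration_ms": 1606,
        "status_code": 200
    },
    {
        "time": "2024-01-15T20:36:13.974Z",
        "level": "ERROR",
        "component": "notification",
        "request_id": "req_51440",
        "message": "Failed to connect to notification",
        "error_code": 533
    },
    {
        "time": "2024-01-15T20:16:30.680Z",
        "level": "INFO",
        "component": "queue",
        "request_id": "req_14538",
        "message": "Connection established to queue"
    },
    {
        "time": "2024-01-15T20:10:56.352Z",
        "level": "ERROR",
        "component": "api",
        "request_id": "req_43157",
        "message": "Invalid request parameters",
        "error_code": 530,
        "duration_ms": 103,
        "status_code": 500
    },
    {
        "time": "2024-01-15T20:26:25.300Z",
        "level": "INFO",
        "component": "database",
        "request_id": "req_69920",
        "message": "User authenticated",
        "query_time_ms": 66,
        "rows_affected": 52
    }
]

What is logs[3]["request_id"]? "req_14538"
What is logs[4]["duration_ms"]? 103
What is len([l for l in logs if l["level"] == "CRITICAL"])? 1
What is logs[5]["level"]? "INFO"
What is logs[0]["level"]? "CRITICAL"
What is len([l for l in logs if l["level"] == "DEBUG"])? 1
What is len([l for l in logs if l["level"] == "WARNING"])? 0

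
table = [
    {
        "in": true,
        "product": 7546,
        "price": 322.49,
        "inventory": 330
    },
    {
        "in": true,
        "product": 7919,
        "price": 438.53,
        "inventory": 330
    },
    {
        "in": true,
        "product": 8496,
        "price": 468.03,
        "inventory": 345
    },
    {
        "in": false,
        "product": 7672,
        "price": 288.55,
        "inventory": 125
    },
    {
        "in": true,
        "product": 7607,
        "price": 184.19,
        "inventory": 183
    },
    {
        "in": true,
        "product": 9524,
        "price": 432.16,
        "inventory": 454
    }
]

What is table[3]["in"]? False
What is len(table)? 6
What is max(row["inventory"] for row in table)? 454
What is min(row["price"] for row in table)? 184.19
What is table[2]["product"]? 8496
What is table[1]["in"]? True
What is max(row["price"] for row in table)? 468.03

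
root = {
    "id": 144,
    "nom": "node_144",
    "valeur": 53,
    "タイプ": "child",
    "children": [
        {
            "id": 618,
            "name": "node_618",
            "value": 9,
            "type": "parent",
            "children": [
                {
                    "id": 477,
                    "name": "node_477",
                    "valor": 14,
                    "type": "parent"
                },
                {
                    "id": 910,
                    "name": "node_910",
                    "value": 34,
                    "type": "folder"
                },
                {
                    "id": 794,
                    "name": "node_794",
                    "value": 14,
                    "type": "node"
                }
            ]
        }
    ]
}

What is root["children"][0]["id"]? 618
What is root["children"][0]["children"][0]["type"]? "parent"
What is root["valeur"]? 53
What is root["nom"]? "node_144"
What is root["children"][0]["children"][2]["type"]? "node"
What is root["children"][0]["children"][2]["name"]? "node_794"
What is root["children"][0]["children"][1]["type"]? "folder"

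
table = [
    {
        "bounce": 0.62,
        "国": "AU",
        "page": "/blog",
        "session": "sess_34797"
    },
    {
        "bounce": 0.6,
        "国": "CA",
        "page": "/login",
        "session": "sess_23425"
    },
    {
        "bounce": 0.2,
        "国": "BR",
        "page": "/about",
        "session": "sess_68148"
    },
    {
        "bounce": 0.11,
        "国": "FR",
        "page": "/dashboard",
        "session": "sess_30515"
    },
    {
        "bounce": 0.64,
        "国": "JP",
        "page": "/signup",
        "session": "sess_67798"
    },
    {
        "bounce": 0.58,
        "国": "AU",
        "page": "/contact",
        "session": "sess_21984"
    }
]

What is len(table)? 6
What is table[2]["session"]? "sess_68148"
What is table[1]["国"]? "CA"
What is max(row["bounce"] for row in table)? 0.64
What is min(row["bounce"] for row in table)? 0.11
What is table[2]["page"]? "/about"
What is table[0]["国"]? "AU"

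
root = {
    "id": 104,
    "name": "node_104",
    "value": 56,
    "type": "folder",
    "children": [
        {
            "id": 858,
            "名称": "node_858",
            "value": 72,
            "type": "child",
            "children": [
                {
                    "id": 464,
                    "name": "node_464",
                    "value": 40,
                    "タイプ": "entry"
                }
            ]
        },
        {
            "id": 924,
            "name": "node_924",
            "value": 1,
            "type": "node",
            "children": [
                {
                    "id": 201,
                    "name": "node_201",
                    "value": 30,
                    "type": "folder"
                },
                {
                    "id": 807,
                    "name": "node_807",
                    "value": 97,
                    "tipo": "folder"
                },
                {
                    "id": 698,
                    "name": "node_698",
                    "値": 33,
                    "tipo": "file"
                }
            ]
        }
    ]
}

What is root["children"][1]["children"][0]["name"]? "node_201"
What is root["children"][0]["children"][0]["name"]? "node_464"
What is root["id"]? 104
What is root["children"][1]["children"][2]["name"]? "node_698"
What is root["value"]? 56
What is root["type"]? "folder"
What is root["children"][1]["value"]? 1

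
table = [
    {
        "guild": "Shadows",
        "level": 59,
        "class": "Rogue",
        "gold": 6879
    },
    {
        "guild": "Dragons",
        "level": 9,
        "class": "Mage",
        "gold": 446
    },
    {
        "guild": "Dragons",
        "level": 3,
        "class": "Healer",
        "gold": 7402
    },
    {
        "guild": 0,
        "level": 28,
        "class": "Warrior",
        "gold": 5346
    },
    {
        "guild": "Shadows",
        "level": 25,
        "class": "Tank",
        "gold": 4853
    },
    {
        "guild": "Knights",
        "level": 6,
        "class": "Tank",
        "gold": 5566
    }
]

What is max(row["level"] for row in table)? 59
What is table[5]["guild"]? "Knights"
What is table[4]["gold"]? 4853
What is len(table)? 6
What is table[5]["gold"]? 5566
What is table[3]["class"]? "Warrior"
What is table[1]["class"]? "Mage"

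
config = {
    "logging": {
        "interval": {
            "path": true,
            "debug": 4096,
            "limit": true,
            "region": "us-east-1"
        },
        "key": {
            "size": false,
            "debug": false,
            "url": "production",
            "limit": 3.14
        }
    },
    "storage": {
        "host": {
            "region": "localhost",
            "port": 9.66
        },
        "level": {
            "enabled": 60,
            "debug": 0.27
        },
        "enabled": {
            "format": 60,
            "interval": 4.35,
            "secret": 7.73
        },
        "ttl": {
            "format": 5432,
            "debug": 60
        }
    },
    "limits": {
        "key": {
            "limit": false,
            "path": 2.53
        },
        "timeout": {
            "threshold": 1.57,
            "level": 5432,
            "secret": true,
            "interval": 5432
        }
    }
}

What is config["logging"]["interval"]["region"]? "us-east-1"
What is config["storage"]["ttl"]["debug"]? 60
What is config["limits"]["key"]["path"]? 2.53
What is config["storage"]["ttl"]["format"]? 5432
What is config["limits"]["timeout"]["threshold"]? 1.57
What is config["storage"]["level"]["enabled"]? 60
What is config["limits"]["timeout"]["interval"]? 5432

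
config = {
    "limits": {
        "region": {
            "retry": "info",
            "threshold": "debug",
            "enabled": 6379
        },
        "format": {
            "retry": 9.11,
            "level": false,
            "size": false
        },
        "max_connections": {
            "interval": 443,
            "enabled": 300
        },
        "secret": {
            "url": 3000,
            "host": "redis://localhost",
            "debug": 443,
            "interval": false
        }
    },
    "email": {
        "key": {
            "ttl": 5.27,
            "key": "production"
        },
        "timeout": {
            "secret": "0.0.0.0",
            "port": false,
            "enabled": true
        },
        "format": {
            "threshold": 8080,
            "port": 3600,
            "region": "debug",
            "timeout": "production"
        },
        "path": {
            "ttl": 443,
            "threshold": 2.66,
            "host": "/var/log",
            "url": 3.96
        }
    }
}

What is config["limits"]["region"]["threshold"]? "debug"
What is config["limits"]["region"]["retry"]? "info"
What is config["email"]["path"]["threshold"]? 2.66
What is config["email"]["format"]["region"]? "debug"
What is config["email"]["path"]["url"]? 3.96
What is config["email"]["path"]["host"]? "/var/log"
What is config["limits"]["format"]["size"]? False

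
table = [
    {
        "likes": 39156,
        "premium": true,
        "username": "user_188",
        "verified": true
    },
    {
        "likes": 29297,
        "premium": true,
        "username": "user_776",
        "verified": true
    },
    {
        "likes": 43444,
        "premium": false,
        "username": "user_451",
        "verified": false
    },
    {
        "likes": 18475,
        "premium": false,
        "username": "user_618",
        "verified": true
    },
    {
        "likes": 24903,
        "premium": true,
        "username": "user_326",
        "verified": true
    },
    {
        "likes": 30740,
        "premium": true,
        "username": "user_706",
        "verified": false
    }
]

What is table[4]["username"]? "user_326"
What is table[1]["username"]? "user_776"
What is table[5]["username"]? "user_706"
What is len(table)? 6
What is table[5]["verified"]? False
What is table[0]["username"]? "user_188"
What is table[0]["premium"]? True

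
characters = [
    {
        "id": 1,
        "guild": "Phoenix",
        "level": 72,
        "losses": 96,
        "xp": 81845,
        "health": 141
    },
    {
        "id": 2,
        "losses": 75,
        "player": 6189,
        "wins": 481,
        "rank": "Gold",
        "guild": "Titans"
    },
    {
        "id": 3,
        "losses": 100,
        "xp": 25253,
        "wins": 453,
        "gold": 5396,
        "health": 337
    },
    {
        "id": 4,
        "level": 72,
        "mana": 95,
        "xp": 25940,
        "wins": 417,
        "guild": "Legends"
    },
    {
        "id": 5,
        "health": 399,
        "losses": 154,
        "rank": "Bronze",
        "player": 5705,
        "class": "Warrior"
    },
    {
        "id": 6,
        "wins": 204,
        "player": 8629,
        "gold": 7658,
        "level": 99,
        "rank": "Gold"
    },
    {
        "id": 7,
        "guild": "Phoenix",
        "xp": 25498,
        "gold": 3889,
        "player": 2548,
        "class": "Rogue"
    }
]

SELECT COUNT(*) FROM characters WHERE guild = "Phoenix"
2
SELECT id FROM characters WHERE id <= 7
[1, 2, 3, 4, 5, 6, 7]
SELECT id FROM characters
[1, 2, 3, 4, 5, 6, 7]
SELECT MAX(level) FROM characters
99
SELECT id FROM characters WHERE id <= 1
[1]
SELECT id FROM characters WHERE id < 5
[1, 2, 3, 4]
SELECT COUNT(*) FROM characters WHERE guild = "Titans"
1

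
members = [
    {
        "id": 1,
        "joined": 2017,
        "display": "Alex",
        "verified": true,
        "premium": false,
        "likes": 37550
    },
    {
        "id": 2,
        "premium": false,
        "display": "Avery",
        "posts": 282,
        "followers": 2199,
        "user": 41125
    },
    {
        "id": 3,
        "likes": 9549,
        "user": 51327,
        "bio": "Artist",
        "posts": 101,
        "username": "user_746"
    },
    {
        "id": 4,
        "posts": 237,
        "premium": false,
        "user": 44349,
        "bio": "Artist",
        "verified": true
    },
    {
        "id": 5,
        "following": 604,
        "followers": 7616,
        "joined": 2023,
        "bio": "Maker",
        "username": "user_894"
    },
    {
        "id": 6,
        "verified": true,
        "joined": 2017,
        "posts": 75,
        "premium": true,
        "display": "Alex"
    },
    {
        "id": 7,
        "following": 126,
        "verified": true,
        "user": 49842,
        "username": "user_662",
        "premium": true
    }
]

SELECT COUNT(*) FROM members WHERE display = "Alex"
2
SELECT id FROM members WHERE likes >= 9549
[1, 3]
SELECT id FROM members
[1, 2, 3, 4, 5, 6, 7]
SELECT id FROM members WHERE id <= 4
[1, 2, 3, 4]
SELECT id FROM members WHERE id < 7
[1, 2, 3, 4, 5, 6]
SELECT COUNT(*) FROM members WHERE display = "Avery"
1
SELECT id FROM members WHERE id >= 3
[3, 4, 5, 6, 7]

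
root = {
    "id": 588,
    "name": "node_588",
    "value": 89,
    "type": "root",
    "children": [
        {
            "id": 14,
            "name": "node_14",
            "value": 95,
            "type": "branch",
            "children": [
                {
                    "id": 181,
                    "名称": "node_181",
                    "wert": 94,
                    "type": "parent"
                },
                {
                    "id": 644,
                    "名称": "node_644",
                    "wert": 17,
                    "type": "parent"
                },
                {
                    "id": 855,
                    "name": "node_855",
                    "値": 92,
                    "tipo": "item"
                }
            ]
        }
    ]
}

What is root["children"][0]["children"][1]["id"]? 644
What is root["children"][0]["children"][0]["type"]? "parent"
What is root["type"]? "root"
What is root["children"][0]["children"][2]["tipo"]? "item"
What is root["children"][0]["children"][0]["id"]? 181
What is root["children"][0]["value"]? 95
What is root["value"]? 89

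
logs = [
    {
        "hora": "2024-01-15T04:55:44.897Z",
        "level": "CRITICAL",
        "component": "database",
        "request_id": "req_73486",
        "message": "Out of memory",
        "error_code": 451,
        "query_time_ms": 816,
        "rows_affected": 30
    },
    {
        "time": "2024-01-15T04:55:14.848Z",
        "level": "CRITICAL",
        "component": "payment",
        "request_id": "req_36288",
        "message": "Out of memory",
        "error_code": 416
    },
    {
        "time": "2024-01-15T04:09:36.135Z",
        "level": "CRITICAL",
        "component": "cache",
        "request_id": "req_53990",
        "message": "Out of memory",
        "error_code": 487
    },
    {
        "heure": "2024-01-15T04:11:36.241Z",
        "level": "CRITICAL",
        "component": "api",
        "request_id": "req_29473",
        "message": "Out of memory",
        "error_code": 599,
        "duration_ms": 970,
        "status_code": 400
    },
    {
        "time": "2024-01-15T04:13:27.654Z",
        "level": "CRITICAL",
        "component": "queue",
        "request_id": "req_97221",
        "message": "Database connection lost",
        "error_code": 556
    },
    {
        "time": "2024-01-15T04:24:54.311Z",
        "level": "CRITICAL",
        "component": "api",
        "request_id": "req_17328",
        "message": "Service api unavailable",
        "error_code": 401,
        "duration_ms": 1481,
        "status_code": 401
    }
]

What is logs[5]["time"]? "2024-01-15T04:24:54.311Z"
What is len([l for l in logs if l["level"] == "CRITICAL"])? 6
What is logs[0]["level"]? "CRITICAL"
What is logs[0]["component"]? "database"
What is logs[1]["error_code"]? 416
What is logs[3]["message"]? "Out of memory"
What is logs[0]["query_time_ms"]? 816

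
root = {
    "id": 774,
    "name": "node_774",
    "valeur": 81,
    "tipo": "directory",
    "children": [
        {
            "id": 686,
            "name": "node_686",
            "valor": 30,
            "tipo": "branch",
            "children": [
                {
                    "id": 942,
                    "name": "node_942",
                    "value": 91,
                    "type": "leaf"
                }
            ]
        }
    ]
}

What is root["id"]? 774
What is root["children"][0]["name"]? "node_686"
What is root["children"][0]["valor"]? 30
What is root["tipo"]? "directory"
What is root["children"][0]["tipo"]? "branch"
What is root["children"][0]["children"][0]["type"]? "leaf"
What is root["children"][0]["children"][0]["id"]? 942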